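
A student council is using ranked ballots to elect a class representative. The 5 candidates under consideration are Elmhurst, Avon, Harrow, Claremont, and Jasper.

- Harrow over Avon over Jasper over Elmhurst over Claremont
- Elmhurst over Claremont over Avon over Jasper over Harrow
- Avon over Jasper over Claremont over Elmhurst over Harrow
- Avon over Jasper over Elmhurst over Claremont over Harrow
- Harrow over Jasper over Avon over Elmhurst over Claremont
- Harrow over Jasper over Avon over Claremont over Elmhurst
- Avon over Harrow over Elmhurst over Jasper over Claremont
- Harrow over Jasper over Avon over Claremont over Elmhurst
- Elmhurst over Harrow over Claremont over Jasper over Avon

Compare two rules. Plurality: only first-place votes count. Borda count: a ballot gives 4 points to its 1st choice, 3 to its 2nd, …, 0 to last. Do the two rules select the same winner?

Plurality first-place counts: Elmhurst 2, Avon 3, Harrow 4, Claremont 0, Jasper 0 → Harrow.
Borda totals: Elmhurst 15, Avon 23, Harrow 22, Claremont 10, Jasper 20 → Avon.
The two rules disagree: plurality picks Harrow, Borda picks Avon.

No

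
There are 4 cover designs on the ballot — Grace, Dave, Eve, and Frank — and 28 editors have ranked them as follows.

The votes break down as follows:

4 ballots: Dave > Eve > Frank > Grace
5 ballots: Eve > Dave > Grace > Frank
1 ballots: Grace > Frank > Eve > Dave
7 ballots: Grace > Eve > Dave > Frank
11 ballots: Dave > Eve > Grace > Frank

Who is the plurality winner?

First-place vote totals:
  Grace: 8
  Dave: 15
  Eve: 5
  Frank: 0
Dave has the most first-place votes.

Dave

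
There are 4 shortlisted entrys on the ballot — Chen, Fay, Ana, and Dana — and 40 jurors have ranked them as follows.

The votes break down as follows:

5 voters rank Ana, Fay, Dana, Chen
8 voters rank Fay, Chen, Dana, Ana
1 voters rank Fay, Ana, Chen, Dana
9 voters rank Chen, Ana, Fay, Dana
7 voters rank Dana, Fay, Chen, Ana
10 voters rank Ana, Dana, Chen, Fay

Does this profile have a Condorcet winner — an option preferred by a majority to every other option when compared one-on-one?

No

Head-to-head results (40 voters total):
Chen vs Fay: Fay wins 21–19.
Chen vs Ana: Chen wins 24–16.
Chen vs Dana: Dana wins 22–18.
Fay vs Ana: Ana wins 24–16.
Fay vs Dana: Fay wins 23–17.
Ana vs Dana: Ana wins 25–15.
No candidate beats all others: Chen beats Ana beats Fay beats Chen, a majority cycle.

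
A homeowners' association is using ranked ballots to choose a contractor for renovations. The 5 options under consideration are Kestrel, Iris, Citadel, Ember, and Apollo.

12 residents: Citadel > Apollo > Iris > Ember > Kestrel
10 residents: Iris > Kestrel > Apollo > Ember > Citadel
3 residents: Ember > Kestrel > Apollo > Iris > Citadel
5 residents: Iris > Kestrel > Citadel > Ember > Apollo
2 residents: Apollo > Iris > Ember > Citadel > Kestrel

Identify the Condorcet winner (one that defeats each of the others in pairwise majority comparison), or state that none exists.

Head-to-head results (32 voters total):
Kestrel vs Iris: Iris wins 29–3.
Kestrel vs Citadel: Kestrel wins 18–14.
Kestrel vs Ember: Ember wins 17–15.
Kestrel vs Apollo: Kestrel wins 18–14.
Iris vs Citadel: Iris wins 20–12.
Iris vs Ember: Iris wins 29–3.
Iris vs Apollo: Apollo wins 17–15.
Citadel vs Ember: Citadel wins 17–15.
Citadel vs Apollo: Citadel wins 17–15.
Ember vs Apollo: Apollo wins 24–8.
No candidate beats all others: Kestrel beats Apollo beats Iris beats Kestrel, a majority cycle.

There is no Condorcet winner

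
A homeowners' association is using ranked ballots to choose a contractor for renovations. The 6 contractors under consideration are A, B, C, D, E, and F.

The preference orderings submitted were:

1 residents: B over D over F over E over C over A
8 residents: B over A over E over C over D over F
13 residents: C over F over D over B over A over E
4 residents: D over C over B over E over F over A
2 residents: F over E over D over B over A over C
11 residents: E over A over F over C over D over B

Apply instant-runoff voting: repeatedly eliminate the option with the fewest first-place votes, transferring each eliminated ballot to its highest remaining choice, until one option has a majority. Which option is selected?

E

Round 1: C 13, E 11, B 9, D 4, F 2, A 0. A has the fewest and is eliminated.
Round 2: C 13, E 11, B 9, D 4, F 2. F has the fewest and is eliminated.
Round 3: C 13, E 13, B 9, D 4. D has the fewest and is eliminated.
Round 4: C 17, E 13, B 9. B has the fewest and is eliminated.
Round 5: E 22, C 17. E has a majority.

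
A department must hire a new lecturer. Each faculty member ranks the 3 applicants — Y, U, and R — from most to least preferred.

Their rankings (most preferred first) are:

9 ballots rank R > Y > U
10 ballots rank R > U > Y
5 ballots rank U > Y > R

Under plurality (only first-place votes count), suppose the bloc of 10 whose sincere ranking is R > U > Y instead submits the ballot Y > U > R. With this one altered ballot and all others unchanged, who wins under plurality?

Y

First-place totals with the altered ballot: Y 10, U 5, R 9.
The switch changes the winner from R to Y.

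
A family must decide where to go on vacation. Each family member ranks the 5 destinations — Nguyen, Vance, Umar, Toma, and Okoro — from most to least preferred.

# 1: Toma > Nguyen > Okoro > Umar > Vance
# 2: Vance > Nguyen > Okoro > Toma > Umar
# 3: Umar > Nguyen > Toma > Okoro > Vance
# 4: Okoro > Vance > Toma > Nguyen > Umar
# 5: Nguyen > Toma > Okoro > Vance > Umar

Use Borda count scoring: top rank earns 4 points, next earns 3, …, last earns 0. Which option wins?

Borda scores:
  Nguyen: 3 + 3 + 3 + 1 + 4 = 14
  Vance: 0 + 4 + 0 + 3 + 1 = 8
  Umar: 1 + 0 + 4 + 0 + 0 = 5
  Toma: 4 + 1 + 2 + 2 + 3 = 12
  Okoro: 2 + 2 + 1 + 4 + 2 = 11
Nguyen has the highest total.

Nguyen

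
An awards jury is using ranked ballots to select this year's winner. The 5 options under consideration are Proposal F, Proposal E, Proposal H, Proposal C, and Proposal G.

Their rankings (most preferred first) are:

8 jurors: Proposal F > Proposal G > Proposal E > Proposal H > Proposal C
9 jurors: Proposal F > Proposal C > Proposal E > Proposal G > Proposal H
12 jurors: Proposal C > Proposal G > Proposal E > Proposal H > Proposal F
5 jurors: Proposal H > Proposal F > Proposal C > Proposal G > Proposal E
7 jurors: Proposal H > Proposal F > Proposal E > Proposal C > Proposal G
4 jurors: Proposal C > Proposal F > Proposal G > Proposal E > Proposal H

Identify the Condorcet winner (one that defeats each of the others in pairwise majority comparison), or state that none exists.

None — there is no Condorcet winner

Head-to-head results (45 voters total):
Proposal F vs Proposal E: Proposal F wins 33–12.
Proposal F vs Proposal H: Proposal H wins 24–21.
Proposal F vs Proposal C: Proposal F wins 29–16.
Proposal F vs Proposal G: Proposal F wins 33–12.
Proposal E vs Proposal H: Proposal E wins 33–12.
Proposal E vs Proposal C: Proposal C wins 30–15.
Proposal E vs Proposal G: Proposal G wins 29–16.
Proposal H vs Proposal C: Proposal C wins 25–20.
Proposal H vs Proposal G: Proposal G wins 33–12.
Proposal C vs Proposal G: Proposal C wins 37–8.
No candidate beats all others: Proposal F beats Proposal E beats Proposal H beats Proposal F, a majority cycle.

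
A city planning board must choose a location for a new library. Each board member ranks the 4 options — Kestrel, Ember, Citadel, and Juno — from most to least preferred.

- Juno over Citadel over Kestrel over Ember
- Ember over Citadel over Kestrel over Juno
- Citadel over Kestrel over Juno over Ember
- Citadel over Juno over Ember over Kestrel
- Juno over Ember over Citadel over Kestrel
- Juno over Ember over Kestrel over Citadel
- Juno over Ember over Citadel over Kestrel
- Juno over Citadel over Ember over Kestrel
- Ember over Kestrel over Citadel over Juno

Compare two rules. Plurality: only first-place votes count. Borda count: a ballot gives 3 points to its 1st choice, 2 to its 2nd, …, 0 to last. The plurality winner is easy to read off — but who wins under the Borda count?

Juno

Plurality first-place counts: Kestrel 0, Ember 2, Citadel 2, Juno 5 → Juno.
Borda totals: Kestrel 7, Ember 14, Citadel 15, Juno 18 → Juno.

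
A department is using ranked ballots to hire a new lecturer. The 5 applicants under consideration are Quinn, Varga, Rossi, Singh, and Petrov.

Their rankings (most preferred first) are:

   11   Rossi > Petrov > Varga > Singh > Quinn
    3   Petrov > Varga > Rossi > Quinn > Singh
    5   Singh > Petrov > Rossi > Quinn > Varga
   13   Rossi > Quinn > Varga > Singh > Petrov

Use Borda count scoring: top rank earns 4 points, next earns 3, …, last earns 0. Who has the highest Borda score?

Rossi

Borda scores:
  Quinn: 11·0 + 3·1 + 5·1 + 13·3 = 47
  Varga: 11·2 + 3·3 + 5·0 + 13·2 = 57
  Rossi: 11·4 + 3·2 + 5·2 + 13·4 = 112
  Singh: 11·1 + 3·0 + 5·4 + 13·1 = 44
  Petrov: 11·3 + 3·4 + 5·3 + 13·0 = 60
Rossi has the highest total.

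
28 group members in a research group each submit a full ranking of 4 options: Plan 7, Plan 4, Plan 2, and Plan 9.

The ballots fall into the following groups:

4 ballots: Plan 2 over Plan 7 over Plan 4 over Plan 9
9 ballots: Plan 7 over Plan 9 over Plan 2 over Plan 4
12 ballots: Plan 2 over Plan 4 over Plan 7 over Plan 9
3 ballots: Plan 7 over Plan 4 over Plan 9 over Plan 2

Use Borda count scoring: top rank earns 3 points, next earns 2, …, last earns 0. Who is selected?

Plan 2

Borda scores:
  Plan 7: 4·2 + 9·3 + 12·1 + 3·3 = 56
  Plan 4: 4·1 + 9·0 + 12·2 + 3·2 = 34
  Plan 2: 4·3 + 9·1 + 12·3 + 3·0 = 57
  Plan 9: 4·0 + 9·2 + 12·0 + 3·1 = 21
Plan 2 has the highest total.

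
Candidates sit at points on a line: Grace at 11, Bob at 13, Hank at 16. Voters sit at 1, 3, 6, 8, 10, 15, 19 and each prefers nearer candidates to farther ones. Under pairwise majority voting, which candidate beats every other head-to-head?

Grace

With single-peaked preferences on a line, the Condorcet winner is the candidate closest to the median voter.
The median voter (position 8) is closest to Grace at 11.
Check: Grace vs Hank — voters closer to Grace: 5 of 7.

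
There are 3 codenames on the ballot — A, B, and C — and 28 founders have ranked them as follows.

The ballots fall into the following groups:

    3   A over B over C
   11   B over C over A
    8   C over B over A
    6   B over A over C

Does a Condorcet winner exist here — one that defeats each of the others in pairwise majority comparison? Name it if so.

Head-to-head results (28 voters total):
A vs B: B wins 25–3.
A vs C: C wins 19–9.
B vs C: B wins 20–8.
B beats each rival — A (25–3), C (20–8) — so B is the Condorcet winner.

B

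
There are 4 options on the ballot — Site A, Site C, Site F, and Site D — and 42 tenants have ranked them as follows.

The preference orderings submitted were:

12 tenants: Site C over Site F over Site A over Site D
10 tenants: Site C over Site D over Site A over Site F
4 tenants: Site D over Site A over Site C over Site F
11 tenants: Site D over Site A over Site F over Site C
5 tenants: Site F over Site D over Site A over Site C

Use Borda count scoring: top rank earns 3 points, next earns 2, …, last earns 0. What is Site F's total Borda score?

50

Borda scores:
  Site A: 12·1 + 10·1 + 4·2 + 11·2 + 5·1 = 57
  Site C: 12·3 + 10·3 + 4·1 + 11·0 + 5·0 = 70
  Site F: 12·2 + 10·0 + 4·0 + 11·1 + 5·3 = 50
  Site D: 12·0 + 10·2 + 4·3 + 11·3 + 5·2 = 75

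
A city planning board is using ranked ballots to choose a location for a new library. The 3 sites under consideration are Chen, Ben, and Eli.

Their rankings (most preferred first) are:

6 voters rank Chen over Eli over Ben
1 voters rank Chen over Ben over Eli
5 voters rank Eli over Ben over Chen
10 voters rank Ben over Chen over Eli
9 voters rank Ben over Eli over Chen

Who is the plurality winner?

Ben

First-place vote totals:
  Chen: 7
  Ben: 19
  Eli: 5
Ben has the most first-place votes.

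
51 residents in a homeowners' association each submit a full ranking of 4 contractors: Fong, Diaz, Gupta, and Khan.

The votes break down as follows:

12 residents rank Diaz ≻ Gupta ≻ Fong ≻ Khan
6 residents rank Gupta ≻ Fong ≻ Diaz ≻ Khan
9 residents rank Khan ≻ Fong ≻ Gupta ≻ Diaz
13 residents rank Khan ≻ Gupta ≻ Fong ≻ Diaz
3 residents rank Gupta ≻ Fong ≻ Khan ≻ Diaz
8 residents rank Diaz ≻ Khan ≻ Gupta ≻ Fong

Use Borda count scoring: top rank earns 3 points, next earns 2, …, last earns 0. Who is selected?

Gupta

Borda scores:
  Fong: 12·1 + 6·2 + 9·2 + 13·1 + 3·2 + 8·0 = 61
  Diaz: 12·3 + 6·1 + 9·0 + 13·0 + 3·0 + 8·3 = 66
  Gupta: 12·2 + 6·3 + 9·1 + 13·2 + 3·3 + 8·1 = 94
  Khan: 12·0 + 6·0 + 9·3 + 13·3 + 3·1 + 8·2 = 85
Gupta has the highest total.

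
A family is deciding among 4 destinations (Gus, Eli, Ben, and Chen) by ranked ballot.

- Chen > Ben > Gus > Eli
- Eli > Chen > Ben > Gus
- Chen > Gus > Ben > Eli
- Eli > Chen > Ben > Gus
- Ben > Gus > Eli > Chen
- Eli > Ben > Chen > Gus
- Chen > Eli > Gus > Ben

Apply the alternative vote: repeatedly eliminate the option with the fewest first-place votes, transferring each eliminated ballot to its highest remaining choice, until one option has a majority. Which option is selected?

Round 1: Eli 3, Chen 3, Ben 1, Gus 0. Gus has the fewest and is eliminated.
Round 2: Eli 3, Chen 3, Ben 1. Ben has the fewest and is eliminated.
Round 3: Eli 4, Chen 3. Eli has a majority.

Eli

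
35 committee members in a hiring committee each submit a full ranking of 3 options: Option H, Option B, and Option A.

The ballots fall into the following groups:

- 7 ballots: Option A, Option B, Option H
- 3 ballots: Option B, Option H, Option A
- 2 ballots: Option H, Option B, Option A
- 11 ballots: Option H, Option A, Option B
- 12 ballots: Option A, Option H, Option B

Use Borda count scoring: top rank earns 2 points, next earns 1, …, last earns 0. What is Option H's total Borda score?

41

Borda scores:
  Option H: 7·0 + 3·1 + 2·2 + 11·2 + 12·1 = 41
  Option B: 7·1 + 3·2 + 2·1 + 11·0 + 12·0 = 15
  Option A: 7·2 + 3·0 + 2·0 + 11·1 + 12·2 = 49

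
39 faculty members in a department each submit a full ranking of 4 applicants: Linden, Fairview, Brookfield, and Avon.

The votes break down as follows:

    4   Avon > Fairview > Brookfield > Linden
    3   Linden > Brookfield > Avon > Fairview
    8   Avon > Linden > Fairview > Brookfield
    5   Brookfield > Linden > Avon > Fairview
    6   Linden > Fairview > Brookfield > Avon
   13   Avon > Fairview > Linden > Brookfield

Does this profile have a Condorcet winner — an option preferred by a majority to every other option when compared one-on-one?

Yes

Head-to-head results (39 voters total):
Linden vs Fairview: Linden wins 22–17.
Linden vs Brookfield: Linden wins 30–9.
Linden vs Avon: Avon wins 25–14.
Fairview vs Brookfield: Fairview wins 31–8.
Fairview vs Avon: Avon wins 33–6.
Brookfield vs Avon: Avon wins 25–14.
Avon beats each rival — Linden (25–14), Fairview (33–6), Brookfield (25–14) — so Avon is the Condorcet winner.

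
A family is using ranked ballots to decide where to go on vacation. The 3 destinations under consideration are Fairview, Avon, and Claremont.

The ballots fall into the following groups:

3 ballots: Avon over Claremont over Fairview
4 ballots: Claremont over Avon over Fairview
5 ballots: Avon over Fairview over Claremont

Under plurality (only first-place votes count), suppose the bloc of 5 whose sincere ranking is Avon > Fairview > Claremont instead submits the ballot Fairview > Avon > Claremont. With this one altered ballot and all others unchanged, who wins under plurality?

Fairview

First-place totals with the altered ballot: Fairview 5, Avon 3, Claremont 4.
The switch changes the winner from Avon to Fairview.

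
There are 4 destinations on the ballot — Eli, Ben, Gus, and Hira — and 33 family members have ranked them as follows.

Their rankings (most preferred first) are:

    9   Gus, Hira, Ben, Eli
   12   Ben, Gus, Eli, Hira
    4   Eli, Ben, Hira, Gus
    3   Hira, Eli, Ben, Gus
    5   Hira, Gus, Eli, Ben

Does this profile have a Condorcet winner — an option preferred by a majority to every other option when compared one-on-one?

Head-to-head results (33 voters total):
Eli vs Ben: Ben wins 21–12.
Eli vs Gus: Gus wins 26–7.
Eli vs Hira: Hira wins 17–16.
Ben vs Gus: Ben wins 19–14.
Ben vs Hira: Hira wins 17–16.
Gus vs Hira: Gus wins 21–12.
No candidate beats all others: Ben beats Gus beats Hira beats Ben, a majority cycle.

No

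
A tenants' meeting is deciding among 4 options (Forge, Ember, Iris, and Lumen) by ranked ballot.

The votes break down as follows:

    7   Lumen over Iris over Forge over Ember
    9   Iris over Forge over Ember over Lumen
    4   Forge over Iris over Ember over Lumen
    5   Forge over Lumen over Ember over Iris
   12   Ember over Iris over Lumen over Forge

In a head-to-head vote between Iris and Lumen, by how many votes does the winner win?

Ballots ranking Iris above Lumen: 9+4+12 = 25.
Ballots ranking Lumen above Iris: 7+5 = 12.
Iris wins 25–12, a margin of 13.

13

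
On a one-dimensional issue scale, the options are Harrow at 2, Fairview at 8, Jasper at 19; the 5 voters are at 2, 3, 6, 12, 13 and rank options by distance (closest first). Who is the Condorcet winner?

With single-peaked preferences on a line, the Condorcet winner is the candidate closest to the median voter.
The median voter (position 6) is closest to Fairview at 8.
Check: Fairview vs Harrow — voters closer to Fairview: 3 of 5.

Fairview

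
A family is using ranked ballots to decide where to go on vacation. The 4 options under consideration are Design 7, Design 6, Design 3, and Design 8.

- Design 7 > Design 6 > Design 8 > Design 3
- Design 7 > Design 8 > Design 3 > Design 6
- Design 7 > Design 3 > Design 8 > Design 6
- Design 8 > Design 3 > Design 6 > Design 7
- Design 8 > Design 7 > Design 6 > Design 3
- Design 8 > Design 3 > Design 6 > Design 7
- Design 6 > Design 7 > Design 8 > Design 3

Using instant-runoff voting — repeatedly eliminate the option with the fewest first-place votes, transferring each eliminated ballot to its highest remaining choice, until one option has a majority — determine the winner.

Design 7

Round 1: Design 7 3, Design 8 3, Design 6 1, Design 3 0. Design 3 has the fewest and is eliminated.
Round 2: Design 7 3, Design 8 3, Design 6 1. Design 6 has the fewest and is eliminated.
Round 3: Design 7 4, Design 8 3. Design 7 has a majority.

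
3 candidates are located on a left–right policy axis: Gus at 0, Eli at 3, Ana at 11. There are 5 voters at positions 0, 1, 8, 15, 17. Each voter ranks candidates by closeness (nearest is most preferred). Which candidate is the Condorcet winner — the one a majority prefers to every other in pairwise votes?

With single-peaked preferences on a line, the Condorcet winner is the candidate closest to the median voter.
The median voter (position 8) is closest to Ana at 11.
Check: Ana vs Eli — voters closer to Ana: 3 of 5.

Ana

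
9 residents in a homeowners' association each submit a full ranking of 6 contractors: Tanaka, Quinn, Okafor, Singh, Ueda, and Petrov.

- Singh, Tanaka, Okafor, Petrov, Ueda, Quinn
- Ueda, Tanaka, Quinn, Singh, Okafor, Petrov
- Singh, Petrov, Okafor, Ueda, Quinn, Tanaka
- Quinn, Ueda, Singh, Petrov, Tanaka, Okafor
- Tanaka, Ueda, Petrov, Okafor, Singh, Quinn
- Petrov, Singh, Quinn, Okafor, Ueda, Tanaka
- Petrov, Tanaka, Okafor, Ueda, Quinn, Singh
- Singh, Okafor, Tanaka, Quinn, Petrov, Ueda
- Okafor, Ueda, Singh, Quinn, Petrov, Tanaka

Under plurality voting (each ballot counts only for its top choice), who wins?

Singh

First-place vote totals:
  Tanaka: 1
  Quinn: 1
  Okafor: 1
  Singh: 3
  Ueda: 1
  Petrov: 2
Singh has the most first-place votes.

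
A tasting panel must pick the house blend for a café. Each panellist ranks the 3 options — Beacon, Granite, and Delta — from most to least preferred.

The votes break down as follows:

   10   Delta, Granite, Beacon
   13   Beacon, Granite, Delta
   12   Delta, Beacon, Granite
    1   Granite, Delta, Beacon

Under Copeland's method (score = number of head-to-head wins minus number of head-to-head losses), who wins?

Pairwise results:
  Beacon vs Granite: Beacon wins 25–11.
  Beacon vs Delta: Delta wins 23–13.
  Granite vs Delta: Delta wins 22–14.
Copeland scores (wins − losses):
  Beacon: 1 − 1 = 0
  Granite: 0 − 2 = -2
  Delta: 2 − 0 = 2
Delta has the best Copeland score.

Delta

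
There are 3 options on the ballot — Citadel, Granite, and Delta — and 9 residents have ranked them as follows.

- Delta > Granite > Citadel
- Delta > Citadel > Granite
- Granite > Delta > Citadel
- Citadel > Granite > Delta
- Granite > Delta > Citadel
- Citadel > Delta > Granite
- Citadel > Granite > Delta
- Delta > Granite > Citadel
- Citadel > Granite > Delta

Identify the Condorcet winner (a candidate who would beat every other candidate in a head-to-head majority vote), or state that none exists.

Head-to-head results (9 voters total):
Citadel vs Granite: Citadel wins 5–4.
Citadel vs Delta: Delta wins 5–4.
Granite vs Delta: Granite wins 5–4.
No candidate beats all others: Citadel beats Granite beats Delta beats Citadel, a majority cycle.

None — there is no Condorcet winner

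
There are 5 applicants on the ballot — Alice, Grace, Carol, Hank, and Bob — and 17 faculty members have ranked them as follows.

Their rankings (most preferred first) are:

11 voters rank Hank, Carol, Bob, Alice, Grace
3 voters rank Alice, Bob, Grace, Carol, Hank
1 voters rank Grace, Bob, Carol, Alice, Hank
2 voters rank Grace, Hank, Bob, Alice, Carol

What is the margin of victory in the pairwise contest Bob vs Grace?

11

Ballots ranking Bob above Grace: 11+3 = 14.
Ballots ranking Grace above Bob: 1+2 = 3.
Bob wins 14–3, a margin of 11.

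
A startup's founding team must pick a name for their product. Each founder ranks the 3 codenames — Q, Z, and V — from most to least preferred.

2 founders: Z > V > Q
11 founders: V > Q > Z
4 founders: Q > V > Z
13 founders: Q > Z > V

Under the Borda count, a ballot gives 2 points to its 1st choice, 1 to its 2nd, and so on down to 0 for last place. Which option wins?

Q

Borda scores:
  Q: 2·0 + 11·1 + 4·2 + 13·2 = 45
  Z: 2·2 + 11·0 + 4·0 + 13·1 = 17
  V: 2·1 + 11·2 + 4·1 + 13·0 = 28
Q has the highest total.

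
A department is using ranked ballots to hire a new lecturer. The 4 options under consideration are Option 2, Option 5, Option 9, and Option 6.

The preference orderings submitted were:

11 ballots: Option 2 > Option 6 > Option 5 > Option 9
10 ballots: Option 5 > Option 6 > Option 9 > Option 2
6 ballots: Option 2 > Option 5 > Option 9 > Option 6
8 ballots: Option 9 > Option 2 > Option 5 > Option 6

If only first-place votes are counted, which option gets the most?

Option 2

First-place vote totals:
  Option 2: 17
  Option 5: 10
  Option 9: 8
  Option 6: 0
Option 2 has the most first-place votes.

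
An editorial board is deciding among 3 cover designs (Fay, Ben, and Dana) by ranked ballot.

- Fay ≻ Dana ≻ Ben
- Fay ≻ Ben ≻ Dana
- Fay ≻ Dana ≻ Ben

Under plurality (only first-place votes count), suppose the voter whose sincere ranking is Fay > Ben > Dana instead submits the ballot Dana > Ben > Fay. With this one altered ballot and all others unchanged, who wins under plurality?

First-place totals with the altered ballot: Fay 2, Ben 0, Dana 1.
The winner is unchanged: still Fay.

Fay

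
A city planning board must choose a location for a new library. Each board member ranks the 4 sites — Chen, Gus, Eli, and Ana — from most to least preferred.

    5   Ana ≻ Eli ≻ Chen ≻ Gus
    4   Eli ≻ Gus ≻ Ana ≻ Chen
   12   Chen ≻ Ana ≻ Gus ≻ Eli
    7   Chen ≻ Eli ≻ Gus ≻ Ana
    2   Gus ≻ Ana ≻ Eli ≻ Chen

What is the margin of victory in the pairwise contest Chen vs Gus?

Ballots ranking Chen above Gus: 5+12+7 = 24.
Ballots ranking Gus above Chen: 4+2 = 6.
Chen wins 24–6, a margin of 18.

18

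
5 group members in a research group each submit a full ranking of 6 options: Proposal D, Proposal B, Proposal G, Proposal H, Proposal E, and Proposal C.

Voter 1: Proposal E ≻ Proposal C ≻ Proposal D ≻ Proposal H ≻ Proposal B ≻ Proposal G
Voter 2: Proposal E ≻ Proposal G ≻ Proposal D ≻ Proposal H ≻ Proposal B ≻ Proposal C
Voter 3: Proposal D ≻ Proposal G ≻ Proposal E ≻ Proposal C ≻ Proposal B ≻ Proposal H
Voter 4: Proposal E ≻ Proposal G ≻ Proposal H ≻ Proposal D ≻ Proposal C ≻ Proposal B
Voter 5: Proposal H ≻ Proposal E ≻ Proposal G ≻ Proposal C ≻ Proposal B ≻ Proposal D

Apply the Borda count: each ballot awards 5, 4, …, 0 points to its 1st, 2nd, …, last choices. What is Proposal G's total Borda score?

Borda scores:
  Proposal D: 3 + 3 + 5 + 2 + 0 = 13
  Proposal B: 1 + 1 + 1 + 0 + 1 = 4
  Proposal G: 0 + 4 + 4 + 4 + 3 = 15
  Proposal H: 2 + 2 + 0 + 3 + 5 = 12
  Proposal E: 5 + 5 + 3 + 5 + 4 = 22
  Proposal C: 4 + 0 + 2 + 1 + 2 = 9

15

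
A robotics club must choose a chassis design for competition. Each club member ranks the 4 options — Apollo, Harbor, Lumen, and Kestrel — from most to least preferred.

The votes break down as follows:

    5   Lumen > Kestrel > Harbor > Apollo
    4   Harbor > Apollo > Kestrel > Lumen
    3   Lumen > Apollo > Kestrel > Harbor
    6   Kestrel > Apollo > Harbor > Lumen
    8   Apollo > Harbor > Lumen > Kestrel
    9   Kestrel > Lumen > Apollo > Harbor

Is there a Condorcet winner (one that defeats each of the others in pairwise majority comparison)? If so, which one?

Head-to-head results (35 voters total):
Apollo vs Harbor: Apollo wins 26–9.
Apollo vs Lumen: Apollo wins 18–17.
Apollo vs Kestrel: Kestrel wins 20–15.
Harbor vs Lumen: Harbor wins 18–17.
Harbor vs Kestrel: Kestrel wins 23–12.
Lumen vs Kestrel: Kestrel wins 19–16.
Kestrel beats each rival — Apollo (20–15), Harbor (23–12), Lumen (19–16) — so Kestrel is the Condorcet winner.

Kestrel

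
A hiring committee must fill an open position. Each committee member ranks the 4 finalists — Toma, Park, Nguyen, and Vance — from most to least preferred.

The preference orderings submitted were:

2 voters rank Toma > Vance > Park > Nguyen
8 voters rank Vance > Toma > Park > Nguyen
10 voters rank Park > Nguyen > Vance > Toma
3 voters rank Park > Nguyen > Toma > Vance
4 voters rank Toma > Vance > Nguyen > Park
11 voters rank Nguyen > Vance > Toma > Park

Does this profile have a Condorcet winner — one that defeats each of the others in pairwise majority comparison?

Head-to-head results (38 voters total):
Toma vs Park: Toma wins 25–13.
Toma vs Nguyen: Nguyen wins 24–14.
Toma vs Vance: Vance wins 29–9.
Park vs Nguyen: Park wins 23–15.
Park vs Vance: Vance wins 25–13.
Nguyen vs Vance: Nguyen wins 24–14.
No candidate beats all others: Toma beats Park beats Nguyen beats Toma, a majority cycle.

No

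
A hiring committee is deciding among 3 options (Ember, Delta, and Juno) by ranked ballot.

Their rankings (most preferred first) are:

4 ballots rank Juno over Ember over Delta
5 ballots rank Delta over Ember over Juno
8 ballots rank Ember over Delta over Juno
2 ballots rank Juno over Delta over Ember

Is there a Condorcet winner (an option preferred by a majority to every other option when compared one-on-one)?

Yes

Head-to-head results (19 voters total):
Ember vs Delta: Ember wins 12–7.
Ember vs Juno: Ember wins 13–6.
Delta vs Juno: Delta wins 13–6.
Ember beats each rival — Delta (12–7), Juno (13–6) — so Ember is the Condorcet winner.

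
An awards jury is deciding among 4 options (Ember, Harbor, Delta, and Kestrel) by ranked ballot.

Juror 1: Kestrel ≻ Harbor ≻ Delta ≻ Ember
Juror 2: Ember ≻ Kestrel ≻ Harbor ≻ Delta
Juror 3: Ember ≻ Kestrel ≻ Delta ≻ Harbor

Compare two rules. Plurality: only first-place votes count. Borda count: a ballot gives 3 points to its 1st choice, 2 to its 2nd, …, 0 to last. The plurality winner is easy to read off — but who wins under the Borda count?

Plurality first-place counts: Ember 2, Harbor 0, Delta 0, Kestrel 1 → Ember.
Borda totals: Ember 6, Harbor 3, Delta 2, Kestrel 7 → Kestrel.

Kestrel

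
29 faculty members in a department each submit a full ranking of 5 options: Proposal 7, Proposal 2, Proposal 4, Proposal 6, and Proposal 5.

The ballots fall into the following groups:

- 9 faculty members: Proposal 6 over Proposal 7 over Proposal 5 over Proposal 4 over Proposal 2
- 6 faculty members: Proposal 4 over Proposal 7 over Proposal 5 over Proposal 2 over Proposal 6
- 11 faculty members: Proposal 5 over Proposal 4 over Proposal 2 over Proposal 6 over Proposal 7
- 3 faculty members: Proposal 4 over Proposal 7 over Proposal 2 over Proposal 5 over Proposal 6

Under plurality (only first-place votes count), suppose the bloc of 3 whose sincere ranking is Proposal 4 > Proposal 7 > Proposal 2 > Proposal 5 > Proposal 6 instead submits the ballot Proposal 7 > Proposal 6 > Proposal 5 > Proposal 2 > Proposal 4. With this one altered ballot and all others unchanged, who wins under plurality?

First-place totals with the altered ballot: Proposal 7 3, Proposal 2 0, Proposal 4 6, Proposal 6 9, Proposal 5 11.
The winner is unchanged: still Proposal 5.

Proposal 5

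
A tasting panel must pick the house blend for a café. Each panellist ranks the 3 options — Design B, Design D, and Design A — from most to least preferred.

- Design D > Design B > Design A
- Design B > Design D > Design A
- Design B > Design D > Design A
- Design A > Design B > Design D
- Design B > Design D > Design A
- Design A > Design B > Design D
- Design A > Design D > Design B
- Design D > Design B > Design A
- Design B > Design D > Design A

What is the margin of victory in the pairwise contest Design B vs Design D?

Ballots ranking Design B above Design D: 6.
Ballots ranking Design D above Design B: 3.
Design B wins 6–3, a margin of 3.

3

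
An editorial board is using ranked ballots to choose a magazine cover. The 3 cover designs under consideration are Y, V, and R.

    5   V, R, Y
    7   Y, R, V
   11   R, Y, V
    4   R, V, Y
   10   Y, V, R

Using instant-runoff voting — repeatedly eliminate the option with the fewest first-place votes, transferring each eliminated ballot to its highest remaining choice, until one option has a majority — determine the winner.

R

Round 1: Y 17, R 15, V 5. V has the fewest and is eliminated.
Round 2: R 20, Y 17. R has a majority.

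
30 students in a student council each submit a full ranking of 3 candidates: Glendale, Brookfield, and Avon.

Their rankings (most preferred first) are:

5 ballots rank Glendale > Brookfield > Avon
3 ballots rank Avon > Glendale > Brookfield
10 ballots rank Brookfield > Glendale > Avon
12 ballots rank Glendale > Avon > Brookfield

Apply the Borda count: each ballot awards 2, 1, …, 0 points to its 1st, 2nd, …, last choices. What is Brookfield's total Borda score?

Borda scores:
  Glendale: 5·2 + 3·1 + 10·1 + 12·2 = 47
  Brookfield: 5·1 + 3·0 + 10·2 + 12·0 = 25
  Avon: 5·0 + 3·2 + 10·0 + 12·1 = 18

25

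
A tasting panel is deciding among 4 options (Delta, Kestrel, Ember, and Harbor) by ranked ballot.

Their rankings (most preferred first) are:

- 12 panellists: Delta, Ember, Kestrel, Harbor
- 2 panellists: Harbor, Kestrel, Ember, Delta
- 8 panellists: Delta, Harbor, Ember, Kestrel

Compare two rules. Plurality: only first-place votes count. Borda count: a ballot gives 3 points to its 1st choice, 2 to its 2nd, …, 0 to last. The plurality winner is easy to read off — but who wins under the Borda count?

Plurality first-place counts: Delta 20, Kestrel 0, Ember 0, Harbor 2 → Delta.
Borda totals: Delta 60, Kestrel 16, Ember 34, Harbor 22 → Delta.

Delta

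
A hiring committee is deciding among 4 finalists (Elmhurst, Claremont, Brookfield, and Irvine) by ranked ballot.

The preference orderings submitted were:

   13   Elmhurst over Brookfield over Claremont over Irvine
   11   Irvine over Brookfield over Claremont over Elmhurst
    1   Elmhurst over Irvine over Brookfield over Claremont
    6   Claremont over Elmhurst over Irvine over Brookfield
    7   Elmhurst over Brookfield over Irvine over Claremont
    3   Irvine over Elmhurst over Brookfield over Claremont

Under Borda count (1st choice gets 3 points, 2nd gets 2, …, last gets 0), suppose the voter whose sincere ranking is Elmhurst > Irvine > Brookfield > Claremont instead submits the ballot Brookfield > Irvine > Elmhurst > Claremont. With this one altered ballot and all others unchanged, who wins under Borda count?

Elmhurst

Borda totals with the altered ballot: Elmhurst 79, Claremont 42, Brookfield 68, Irvine 57.
The winner is unchanged: still Elmhurst.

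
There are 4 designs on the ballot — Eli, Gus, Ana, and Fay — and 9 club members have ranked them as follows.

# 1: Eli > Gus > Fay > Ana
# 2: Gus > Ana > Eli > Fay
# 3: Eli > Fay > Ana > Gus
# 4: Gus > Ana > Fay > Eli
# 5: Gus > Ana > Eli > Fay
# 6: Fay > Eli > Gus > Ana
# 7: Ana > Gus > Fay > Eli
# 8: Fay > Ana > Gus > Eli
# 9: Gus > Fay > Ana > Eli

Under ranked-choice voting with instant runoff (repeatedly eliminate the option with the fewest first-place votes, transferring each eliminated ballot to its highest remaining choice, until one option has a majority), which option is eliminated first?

Round 1: Gus 4, Eli 2, Fay 2, Ana 1. Ana has the fewest and is eliminated.
Round 2: Gus 5, Eli 2, Fay 2. Gus has a majority.

Ana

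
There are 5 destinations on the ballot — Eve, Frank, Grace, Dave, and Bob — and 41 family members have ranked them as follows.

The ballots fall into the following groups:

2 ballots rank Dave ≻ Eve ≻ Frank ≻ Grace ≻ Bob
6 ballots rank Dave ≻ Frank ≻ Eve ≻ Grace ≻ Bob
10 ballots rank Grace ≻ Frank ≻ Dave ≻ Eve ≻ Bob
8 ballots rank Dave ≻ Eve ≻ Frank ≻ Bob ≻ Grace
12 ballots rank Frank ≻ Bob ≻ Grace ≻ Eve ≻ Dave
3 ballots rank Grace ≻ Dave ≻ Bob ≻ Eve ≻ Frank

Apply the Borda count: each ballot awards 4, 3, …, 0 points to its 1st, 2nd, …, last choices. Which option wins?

Borda scores:
  Eve: 2·3 + 6·2 + 10·1 + 8·3 + 12·1 + 3·1 = 67
  Frank: 2·2 + 6·3 + 10·3 + 8·2 + 12·4 + 3·0 = 116
  Grace: 2·1 + 6·1 + 10·4 + 8·0 + 12·2 + 3·4 = 84
  Dave: 2·4 + 6·4 + 10·2 + 8·4 + 12·0 + 3·3 = 93
  Bob: 2·0 + 6·0 + 10·0 + 8·1 + 12·3 + 3·2 = 50
Frank has the highest total.

Frank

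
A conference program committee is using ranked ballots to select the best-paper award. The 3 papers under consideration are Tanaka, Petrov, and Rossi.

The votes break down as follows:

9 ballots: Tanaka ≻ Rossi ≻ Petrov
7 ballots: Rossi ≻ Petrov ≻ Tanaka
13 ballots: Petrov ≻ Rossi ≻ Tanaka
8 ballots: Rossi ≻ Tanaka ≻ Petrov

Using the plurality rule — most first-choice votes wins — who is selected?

First-place vote totals:
  Tanaka: 9
  Petrov: 13
  Rossi: 15
Rossi has the most first-place votes.

Rossi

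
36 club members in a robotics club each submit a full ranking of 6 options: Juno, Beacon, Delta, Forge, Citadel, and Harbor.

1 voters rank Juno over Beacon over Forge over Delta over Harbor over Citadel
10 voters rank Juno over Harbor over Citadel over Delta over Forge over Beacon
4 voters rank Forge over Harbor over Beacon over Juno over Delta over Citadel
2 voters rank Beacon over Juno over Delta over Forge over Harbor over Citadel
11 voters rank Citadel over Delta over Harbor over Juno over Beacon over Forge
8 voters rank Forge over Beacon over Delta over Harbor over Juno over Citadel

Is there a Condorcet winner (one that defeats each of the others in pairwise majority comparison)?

No

Head-to-head results (36 voters total):
Juno vs Beacon: Juno wins 22–14.
Juno vs Delta: Delta wins 19–17.
Juno vs Forge: Juno wins 24–12.
Juno vs Citadel: Juno wins 25–11.
Juno vs Harbor: Harbor wins 23–13.
Beacon vs Delta: Delta wins 21–15.
Beacon vs Forge: Forge wins 22–14.
Beacon vs Citadel: Citadel wins 21–15.
Beacon vs Harbor: Harbor wins 25–11.
Delta vs Forge: Delta wins 23–13.
Delta vs Citadel: Citadel wins 21–15.
Delta vs Harbor: Delta wins 22–14.
Forge vs Citadel: Citadel wins 21–15.
Forge vs Harbor: Harbor wins 21–15.
Citadel vs Harbor: Harbor wins 25–11.
No candidate beats all others: Juno beats Citadel beats Delta beats Juno, a majority cycle.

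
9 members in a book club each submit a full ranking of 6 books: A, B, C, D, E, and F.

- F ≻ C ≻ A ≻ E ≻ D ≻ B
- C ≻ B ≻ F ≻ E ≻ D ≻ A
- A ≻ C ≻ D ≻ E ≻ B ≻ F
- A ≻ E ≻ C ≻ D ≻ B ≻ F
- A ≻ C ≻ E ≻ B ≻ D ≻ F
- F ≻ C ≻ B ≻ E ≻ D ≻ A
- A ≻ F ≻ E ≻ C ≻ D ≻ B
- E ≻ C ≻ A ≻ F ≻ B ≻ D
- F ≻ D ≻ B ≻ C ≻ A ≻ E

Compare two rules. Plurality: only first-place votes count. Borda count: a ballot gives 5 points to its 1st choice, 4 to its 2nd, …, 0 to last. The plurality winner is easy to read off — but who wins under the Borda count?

C

Plurality first-place counts: A 4, B 0, C 1, D 0, E 1, F 3 → A.
Borda totals: A 27, B 15, C 32, D 14, E 23, F 24 → C.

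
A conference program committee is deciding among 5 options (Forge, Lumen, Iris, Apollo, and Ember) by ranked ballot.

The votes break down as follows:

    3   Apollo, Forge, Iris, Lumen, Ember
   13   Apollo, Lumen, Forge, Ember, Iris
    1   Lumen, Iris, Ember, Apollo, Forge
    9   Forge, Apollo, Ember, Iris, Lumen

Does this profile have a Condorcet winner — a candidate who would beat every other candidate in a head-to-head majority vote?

Head-to-head results (26 voters total):
Forge vs Lumen: Lumen wins 14–12.
Forge vs Iris: Forge wins 25–1.
Forge vs Apollo: Apollo wins 17–9.
Forge vs Ember: Forge wins 25–1.
Lumen vs Iris: Lumen wins 14–12.
Lumen vs Apollo: Apollo wins 25–1.
Lumen vs Ember: Lumen wins 17–9.
Iris vs Apollo: Apollo wins 25–1.
Iris vs Ember: Ember wins 22–4.
Apollo vs Ember: Apollo wins 25–1.
Apollo beats each rival — Forge (17–9), Lumen (25–1), Iris (25–1), Ember (25–1) — so Apollo is the Condorcet winner.

Yes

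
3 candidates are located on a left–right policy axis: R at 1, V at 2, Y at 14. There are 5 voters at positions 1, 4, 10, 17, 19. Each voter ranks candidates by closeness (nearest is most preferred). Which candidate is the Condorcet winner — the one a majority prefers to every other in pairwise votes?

With single-peaked preferences on a line, the Condorcet winner is the candidate closest to the median voter.
The median voter (position 10) is closest to Y at 14.
Check: Y vs R — voters closer to Y: 3 of 5.

Y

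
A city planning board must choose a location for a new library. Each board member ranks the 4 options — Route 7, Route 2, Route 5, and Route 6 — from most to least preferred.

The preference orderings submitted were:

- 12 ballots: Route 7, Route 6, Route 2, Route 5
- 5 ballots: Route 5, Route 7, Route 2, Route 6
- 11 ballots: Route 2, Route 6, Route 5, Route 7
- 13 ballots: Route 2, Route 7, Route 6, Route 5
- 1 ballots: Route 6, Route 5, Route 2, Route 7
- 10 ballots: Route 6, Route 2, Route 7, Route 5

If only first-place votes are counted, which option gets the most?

First-place vote totals:
  Route 7: 12
  Route 2: 24
  Route 5: 5
  Route 6: 11
Route 2 has the most first-place votes.

Route 2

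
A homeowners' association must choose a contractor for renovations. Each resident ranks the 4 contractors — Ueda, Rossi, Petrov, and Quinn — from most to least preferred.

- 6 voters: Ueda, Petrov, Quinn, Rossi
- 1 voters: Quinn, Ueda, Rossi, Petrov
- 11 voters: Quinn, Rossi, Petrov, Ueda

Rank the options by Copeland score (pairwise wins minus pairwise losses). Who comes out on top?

Quinn

Pairwise results:
  Ueda vs Rossi: Rossi wins 11–7.
  Ueda vs Petrov: Petrov wins 11–7.
  Ueda vs Quinn: Quinn wins 12–6.
  Rossi vs Petrov: Rossi wins 12–6.
  Rossi vs Quinn: Quinn wins 18–0.
  Petrov vs Quinn: Quinn wins 12–6.
Copeland scores (wins − losses):
  Ueda: 0 − 3 = -3
  Rossi: 2 − 1 = 1
  Petrov: 1 − 2 = -1
  Quinn: 3 − 0 = 3
Quinn has the best Copeland score.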